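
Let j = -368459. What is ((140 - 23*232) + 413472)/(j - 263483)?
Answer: -204138/315971 ≈ -0.64607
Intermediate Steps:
((140 - 23*232) + 413472)/(j - 263483) = ((140 - 23*232) + 413472)/(-368459 - 263483) = ((140 - 5336) + 413472)/(-631942) = (-5196 + 413472)*(-1/631942) = 408276*(-1/631942) = -204138/315971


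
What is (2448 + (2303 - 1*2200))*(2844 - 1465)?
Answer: 3517829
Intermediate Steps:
(2448 + (2303 - 1*2200))*(2844 - 1465) = (2448 + (2303 - 2200))*1379 = (2448 + 103)*1379 = 2551*1379 = 3517829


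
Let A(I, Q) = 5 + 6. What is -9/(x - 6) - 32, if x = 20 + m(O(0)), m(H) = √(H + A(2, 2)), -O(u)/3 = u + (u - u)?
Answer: -6046/185 + 9*√11/185 ≈ -32.520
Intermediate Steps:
A(I, Q) = 11
O(u) = -3*u (O(u) = -3*(u + (u - u)) = -3*(u + 0) = -3*u)
m(H) = √(11 + H) (m(H) = √(H + 11) = √(11 + H))
x = 20 + √11 (x = 20 + √(11 - 3*0) = 20 + √(11 + 0) = 20 + √11 ≈ 23.317)
-9/(x - 6) - 32 = -9/((20 + √11) - 6) - 32 = -9/(14 + √11) - 32 = -32 - 9/(14 + √11)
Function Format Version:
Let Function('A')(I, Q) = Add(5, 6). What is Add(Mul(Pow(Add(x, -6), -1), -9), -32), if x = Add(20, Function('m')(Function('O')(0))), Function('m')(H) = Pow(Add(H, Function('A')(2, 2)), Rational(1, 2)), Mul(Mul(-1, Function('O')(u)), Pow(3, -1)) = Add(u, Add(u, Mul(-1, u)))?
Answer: Add(Rational(-6046, 185), Mul(Rational(9, 185), Pow(11, Rational(1, 2)))) ≈ -32.520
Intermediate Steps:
Function('A')(I, Q) = 11
Function('O')(u) = Mul(-3, u) (Function('O')(u) = Mul(-3, Add(u, Add(u, Mul(-1, u)))) = Mul(-3, Add(u, 0)) = Mul(-3, u))
Function('m')(H) = Pow(Add(11, H), Rational(1, 2)) (Function('m')(H) = Pow(Add(H, 11), Rational(1, 2)) = Pow(Add(11, H), Rational(1, 2)))
x = Add(20, Pow(11, Rational(1, 2))) (x = Add(20, Pow(Add(11, Mul(-3, 0)), Rational(1, 2))) = Add(20, Pow(Add(11, 0), Rational(1, 2))) = Add(20, Pow(11, Rational(1, 2))) ≈ 23.317)
Add(Mul(Pow(Add(x, -6), -1), -9), -32) = Add(Mul(Pow(Add(Add(20, Pow(11, Rational(1, 2))), -6), -1), -9), -32) = Add(Mul(Pow(Add(14, Pow(11, Rational(1, 2))), -1), -9), -32) = Add(Mul(-9, Pow(Add(14, Pow(11, Rational(1, 2))), -1)), -32) = Add(-32, Mul(-9, Pow(Add(14, Pow(11, Rational(1, 2))), -1)))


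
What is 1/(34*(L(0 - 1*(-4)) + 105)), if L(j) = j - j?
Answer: 1/3570 ≈ 0.00028011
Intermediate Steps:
L(j) = 0
1/(34*(L(0 - 1*(-4)) + 105)) = 1/(34*(0 + 105)) = 1/(34*105) = 1/3570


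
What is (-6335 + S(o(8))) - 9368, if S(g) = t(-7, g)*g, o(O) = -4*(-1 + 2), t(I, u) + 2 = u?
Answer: -15679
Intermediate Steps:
t(I, u) = -2 + u
o(O) = -4 (o(O) = -4*1 = -4)
S(g) = g*(-2 + g) (S(g) = (-2 + g)*g = g*(-2 + g))
(-6335 + S(o(8))) - 9368 = (-6335 - 4*(-2 - 4)) - 9368 = (-6335 - 4*(-6)) - 9368 = (-6335 + 24) - 9368 = -6311 - 9368 = -15679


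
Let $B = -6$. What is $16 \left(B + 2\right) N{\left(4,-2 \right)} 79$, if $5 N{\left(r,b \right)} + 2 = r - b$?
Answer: $- \frac{20224}{5} \approx -4044.8$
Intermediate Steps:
$N{\left(r,b \right)} = - \frac{2}{5} - \frac{b}{5} + \frac{r}{5}$ ($N{\left(r,b \right)} = - \frac{2}{5} + \frac{r - b}{5} = - \frac{2}{5} - \left(- \frac{r}{5} + \frac{b}{5}\right) = - \frac{2}{5} - \frac{b}{5} + \frac{r}{5}$)
$16 \left(B + 2\right) N{\left(4,-2 \right)} 79 = 16 \left(-6 + 2\right) \left(- \frac{2}{5} - - \frac{2}{5} + \frac{1}{5} \cdot 4\right) 79 = 16 \left(- 4 \left(- \frac{2}{5} + \frac{2}{5} + \frac{4}{5}\right)\right) 79 = 16 \left(\left(-4\right) \frac{4}{5}\right) 79 = 16 \left(- \frac{16}{5}\right) 79 = \left(- \frac{256}{5}\right) 79 = - \frac{20224}{5}$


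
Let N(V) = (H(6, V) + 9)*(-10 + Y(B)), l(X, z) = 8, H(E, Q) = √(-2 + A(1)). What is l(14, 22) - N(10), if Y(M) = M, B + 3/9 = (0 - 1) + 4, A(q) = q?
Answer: 74 + 22*I/3 ≈ 74.0 + 7.3333*I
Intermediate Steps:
B = 8/3 (B = -⅓ + ((0 - 1) + 4) = -⅓ + (-1 + 4) = -⅓ + 3 = 8/3 ≈ 2.6667)
H(E, Q) = I (H(E, Q) = √(-2 + 1) = √(-1) = I)
N(V) = -66 - 22*I/3 (N(V) = (I + 9)*(-10 + 8/3) = (9 + I)*(-22/3) = -66 - 22*I/3)
l(14, 22) - N(10) = 8 - (-66 - 22*I/3) = 8 + (66 + 22*I/3) = 74 + 22*I/3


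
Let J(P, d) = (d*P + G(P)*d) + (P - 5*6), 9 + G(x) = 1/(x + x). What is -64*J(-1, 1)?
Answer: 2656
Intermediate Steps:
G(x) = -9 + 1/(2*x) (G(x) = -9 + 1/(x + x) = -9 + 1/(2*x))
J(P, d) = -30 + P + P*d + d*(-9 + 1/(2*P)) (J(P, d) = (d*P + (-9 + 1/(2*P))*d) + (P - 5*6) = (P*d + d*(-9 + 1/(2*P))) + (P - 30) = (P*d + d*(-9 + 1/(2*P))) + (-30 + P) = -30 + P + P*d + d*(-9 + 1/(2*P)))
-64*J(-1, 1) = -64*(-30 - 1 - 9*1 - 1*1 + (½)*1/(-1)) = -64*(-30 - 1 - 9 - 1 + (½)*1*(-1)) = -64*(-30 - 1 - 9 - 1 - ½) = -64*(-83/2) = 2656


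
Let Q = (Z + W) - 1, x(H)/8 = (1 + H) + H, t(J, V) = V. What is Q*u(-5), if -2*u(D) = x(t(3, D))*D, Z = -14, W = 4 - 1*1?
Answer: 2160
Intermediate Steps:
W = 3 (W = 4 - 1 = 3)
x(H) = 8 + 16*H (x(H) = 8*((1 + H) + H) = 8*(1 + 2*H) = 8 + 16*H)
u(D) = -D*(8 + 16*D)/2 (u(D) = -(8 + 16*D)*D/2 = -D*(8 + 16*D)/2)
Q = -12 (Q = (-14 + 3) - 1 = -11 - 1 = -12)
Q*u(-5) = -(-48)*(-5)*(1 + 2*(-5)) = -(-48)*(-5)*(1 - 10) = -(-48)*(-5)*(-9) = -12*(-180) = 2160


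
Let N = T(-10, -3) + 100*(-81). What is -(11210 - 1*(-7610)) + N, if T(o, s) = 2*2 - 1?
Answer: -26917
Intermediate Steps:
T(o, s) = 3 (T(o, s) = 4 - 1 = 3)
N = -8097 (N = 3 + 100*(-81) = 3 - 8100 = -8097)
-(11210 - 1*(-7610)) + N = -(11210 - 1*(-7610)) - 8097 = -(11210 + 7610) - 8097 = -1*18820 - 8097 = -18820 - 8097 = -26917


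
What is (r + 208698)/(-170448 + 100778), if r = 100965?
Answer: -309663/69670 ≈ -4.4447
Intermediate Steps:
(r + 208698)/(-170448 + 100778) = (100965 + 208698)/(-170448 + 100778) = 309663/(-69670) = 309663*(-1/69670) = -309663/69670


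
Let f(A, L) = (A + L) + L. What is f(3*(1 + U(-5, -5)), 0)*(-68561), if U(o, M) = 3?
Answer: -822732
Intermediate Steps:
f(A, L) = A + 2*L
f(3*(1 + U(-5, -5)), 0)*(-68561) = (3*(1 + 3) + 2*0)*(-68561) = (3*4 + 0)*(-68561) = (12 + 0)*(-68561) = 12*(-68561) = -822732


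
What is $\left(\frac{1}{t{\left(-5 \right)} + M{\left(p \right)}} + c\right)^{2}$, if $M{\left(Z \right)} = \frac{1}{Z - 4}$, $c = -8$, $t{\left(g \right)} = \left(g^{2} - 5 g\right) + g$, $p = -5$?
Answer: $\frac{10387729}{163216} \approx 63.644$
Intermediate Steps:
$t{\left(g \right)} = g^{2} - 4 g$
$M{\left(Z \right)} = \frac{1}{-4 + Z}$
$\left(\frac{1}{t{\left(-5 \right)} + M{\left(p \right)}} + c\right)^{2} = \left(\frac{1}{- 5 \left(-4 - 5\right) + \frac{1}{-4 - 5}} - 8\right)^{2} = \left(\frac{1}{\left(-5\right) \left(-9\right) + \frac{1}{-9}} - 8\right)^{2} = \left(\frac{1}{45 - \frac{1}{9}} - 8\right)^{2} = \left(\frac{1}{\frac{404}{9}} - 8\right)^{2} = \left(\frac{9}{404} - 8\right)^{2} = \left(- \frac{3223}{404}\right)^{2} = \frac{10387729}{163216}$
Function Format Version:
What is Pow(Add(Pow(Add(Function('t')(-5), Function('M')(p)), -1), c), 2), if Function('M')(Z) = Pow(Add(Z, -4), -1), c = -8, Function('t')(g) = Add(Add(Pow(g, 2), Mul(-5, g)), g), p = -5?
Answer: Rational(10387729, 163216) ≈ 63.644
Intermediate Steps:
Function('t')(g) = Add(Pow(g, 2), Mul(-4, g))
Function('M')(Z) = Pow(Add(-4, Z), -1)
Pow(Add(Pow(Add(Function('t')(-5), Function('M')(p)), -1), c), 2) = Pow(Add(Pow(Add(Mul(-5, Add(-4, -5)), Pow(Add(-4, -5), -1)), -1), -8), 2) = Pow(Add(Pow(Add(Mul(-5, -9), Pow(-9, -1)), -1), -8), 2) = Pow(Add(Pow(Add(45, Rational(-1, 9)), -1), -8), 2) = Pow(Add(Pow(Rational(404, 9), -1), -8), 2) = Pow(Add(Rational(9, 404), -8), 2) = Pow(Rational(-3223, 404), 2) = Rational(10387729, 163216)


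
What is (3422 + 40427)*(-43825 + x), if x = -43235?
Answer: -3817493940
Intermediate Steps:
(3422 + 40427)*(-43825 + x) = (3422 + 40427)*(-43825 - 43235) = 43849*(-87060) = -3817493940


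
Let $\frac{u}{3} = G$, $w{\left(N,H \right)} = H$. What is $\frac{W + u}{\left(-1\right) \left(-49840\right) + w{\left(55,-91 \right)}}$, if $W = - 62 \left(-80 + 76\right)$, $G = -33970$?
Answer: $- \frac{101662}{49749} \approx -2.0435$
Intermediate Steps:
$u = -101910$ ($u = 3 \left(-33970\right) = -101910$)
$W = 248$ ($W = \left(-62\right) \left(-4\right) = 248$)
$\frac{W + u}{\left(-1\right) \left(-49840\right) + w{\left(55,-91 \right)}} = \frac{248 - 101910}{\left(-1\right) \left(-49840\right) - 91} = - \frac{101662}{49840 - 91} = - \frac{101662}{49749}$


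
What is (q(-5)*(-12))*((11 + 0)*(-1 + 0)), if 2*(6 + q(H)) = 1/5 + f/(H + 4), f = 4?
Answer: -5214/5 ≈ -1042.8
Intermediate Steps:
q(H) = -59/10 + 2/(4 + H) (q(H) = -6 + (1/5 + 4/(H + 4))/2 = -6 + (1*(1/5) + 4/(4 + H))/2 = -6 + (1/5 + 4/(4 + H))/2 = -6 + (1/10 + 2/(4 + H)) = -59/10 + 2/(4 + H))
(q(-5)*(-12))*((11 + 0)*(-1 + 0)) = (((-216 - 59*(-5))/(10*(4 - 5)))*(-12))*((11 + 0)*(-1 + 0)) = (((1/10)*(-216 + 295)/(-1))*(-12))*(11*(-1)) = (((1/10)*(-1)*79)*(-12))*(-11) = -79/10*(-12)*(-11) = (474/5)*(-11) = -5214/5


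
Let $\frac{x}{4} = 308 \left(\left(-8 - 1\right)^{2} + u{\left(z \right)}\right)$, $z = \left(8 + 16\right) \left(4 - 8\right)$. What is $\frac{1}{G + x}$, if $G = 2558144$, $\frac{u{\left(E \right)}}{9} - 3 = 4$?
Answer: $\frac{1}{2735552} \approx 3.6556 \cdot 10^{-7}$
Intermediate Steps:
$z = -96$ ($z = 24 \left(-4\right) = -96$)
$u{\left(E \right)} = 63$ ($u{\left(E \right)} = 27 + 9 \cdot 4 = 27 + 36 = 63$)
$x = 177408$ ($x = 4 \cdot 308 \left(\left(-8 - 1\right)^{2} + 63\right) = 4 \cdot 308 \left(\left(-9\right)^{2} + 63\right) = 4 \cdot 308 \left(81 + 63\right) = 4 \cdot 308 \cdot 144 = 4 \cdot 44352 = 177408$)
$\frac{1}{G + x} = \frac{1}{2558144 + 177408} = \frac{1}{2735552}$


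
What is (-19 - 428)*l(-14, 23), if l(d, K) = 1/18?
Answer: -149/6 ≈ -24.833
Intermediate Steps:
l(d, K) = 1/18
(-19 - 428)*l(-14, 23) = (-19 - 428)*(1/18) = -447*1/18 = -149/6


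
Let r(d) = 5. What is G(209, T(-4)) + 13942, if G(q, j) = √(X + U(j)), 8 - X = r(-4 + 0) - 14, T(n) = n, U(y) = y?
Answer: 13942 + √13 ≈ 13946.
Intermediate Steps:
X = 17 (X = 8 - (5 - 14) = 8 - 1*(-9) = 8 + 9 = 17)
G(q, j) = √(17 + j)
G(209, T(-4)) + 13942 = √(17 - 4) + 13942 = √13 + 13942 = 13942 + √13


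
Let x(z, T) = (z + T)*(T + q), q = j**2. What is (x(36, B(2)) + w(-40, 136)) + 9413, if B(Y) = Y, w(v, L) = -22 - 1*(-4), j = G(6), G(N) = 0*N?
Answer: 9471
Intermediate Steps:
G(N) = 0
j = 0
w(v, L) = -18 (w(v, L) = -22 + 4 = -18)
q = 0 (q = 0**2 = 0)
x(z, T) = T*(T + z) (x(z, T) = (z + T)*(T + 0) = (T + z)*T = T*(T + z))
(x(36, B(2)) + w(-40, 136)) + 9413 = (2*(2 + 36) - 18) + 9413 = (2*38 - 18) + 9413 = (76 - 18) + 9413 = 58 + 9413 = 9471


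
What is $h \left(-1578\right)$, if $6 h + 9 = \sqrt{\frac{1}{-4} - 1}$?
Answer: $2367 - \frac{263 i \sqrt{5}}{2} \approx 2367.0 - 294.04 i$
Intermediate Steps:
$h = - \frac{3}{2} + \frac{i \sqrt{5}}{12}$ ($h = - \frac{3}{2} + \frac{\sqrt{\frac{1}{-4} - 1}}{6} = - \frac{3}{2} + \frac{\sqrt{- \frac{1}{4} - 1}}{6} = - \frac{3}{2} + \frac{\sqrt{- \frac{5}{4}}}{6} = - \frac{3}{2} + \frac{\frac{1}{2} i \sqrt{5}}{6} = - \frac{3}{2} + \frac{i \sqrt{5}}{12} \approx -1.5 + 0.18634 i$)
$h \left(-1578\right) = \left(- \frac{3}{2} + \frac{i \sqrt{5}}{12}\right) \left(-1578\right) = 2367 - \frac{263 i \sqrt{5}}{2}$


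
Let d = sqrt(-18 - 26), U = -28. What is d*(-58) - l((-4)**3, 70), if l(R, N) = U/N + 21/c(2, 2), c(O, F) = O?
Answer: -101/10 - 116*I*sqrt(11) ≈ -10.1 - 384.73*I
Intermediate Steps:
d = 2*I*sqrt(11) (d = sqrt(-44) = 2*I*sqrt(11) ≈ 6.6332*I)
l(R, N) = 21/2 - 28/N (l(R, N) = -28/N + 21/2 = 21/2 - 28/N)
d*(-58) - l((-4)**3, 70) = (2*I*sqrt(11))*(-58) - (21/2 - 28/70) = -116*I*sqrt(11) - (21/2 - 28*1/70) = -116*I*sqrt(11) - (21/2 - 2/5) = -116*I*sqrt(11) - 1*101/10 = -116*I*sqrt(11) - 101/10 = -101/10 - 116*I*sqrt(11)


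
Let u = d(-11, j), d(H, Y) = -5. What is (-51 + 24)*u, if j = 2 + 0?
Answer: 135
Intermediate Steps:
j = 2
u = -5
(-51 + 24)*u = (-51 + 24)*(-5) = -27*(-5) = 135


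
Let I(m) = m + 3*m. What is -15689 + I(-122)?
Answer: -16177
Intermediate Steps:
I(m) = 4*m
-15689 + I(-122) = -15689 + 4*(-122) = -15689 - 488 = -16177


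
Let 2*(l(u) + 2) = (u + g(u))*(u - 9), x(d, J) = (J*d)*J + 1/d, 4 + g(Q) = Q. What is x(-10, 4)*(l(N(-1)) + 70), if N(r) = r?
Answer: -78449/5 ≈ -15690.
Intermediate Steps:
g(Q) = -4 + Q
x(d, J) = 1/d + d*J² (x(d, J) = d*J² + 1/d = 1/d + d*J²)
l(u) = -2 + (-9 + u)*(-4 + 2*u)/2 (l(u) = -2 + ((u + (-4 + u))*(u - 9))/2 = -2 + ((-4 + 2*u)*(-9 + u))/2 = -2 + ((-9 + u)*(-4 + 2*u))/2 = -2 + (-9 + u)*(-4 + 2*u)/2)
x(-10, 4)*(l(N(-1)) + 70) = (1/(-10) - 10*4²)*((16 + (-1)² - 11*(-1)) + 70) = (-⅒ - 10*16)*((16 + 1 + 11) + 70) = (-⅒ - 160)*(28 + 70) = -1601/10*98 = -78449/5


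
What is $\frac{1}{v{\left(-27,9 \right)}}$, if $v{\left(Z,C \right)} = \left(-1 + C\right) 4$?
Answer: $\frac{1}{32} \approx 0.03125$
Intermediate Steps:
$v{\left(Z,C \right)} = -4 + 4 C$
$\frac{1}{v{\left(-27,9 \right)}} = \frac{1}{-4 + 4 \cdot 9} = \frac{1}{-4 + 36} = \frac{1}{32}$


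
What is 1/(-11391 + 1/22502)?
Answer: -22502/256320281 ≈ -8.7789e-5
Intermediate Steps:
1/(-11391 + 1/22502) = 1/(-256320281/22502) = -22502/256320281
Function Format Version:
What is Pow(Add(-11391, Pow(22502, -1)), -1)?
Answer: Rational(-22502, 256320281) ≈ -8.7789e-5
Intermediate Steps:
Pow(Add(-11391, Pow(22502, -1)), -1) = Pow(Add(-11391, Rational(1, 22502)), -1) = Pow(Rational(-256320281, 22502), -1) = Rational(-22502, 256320281)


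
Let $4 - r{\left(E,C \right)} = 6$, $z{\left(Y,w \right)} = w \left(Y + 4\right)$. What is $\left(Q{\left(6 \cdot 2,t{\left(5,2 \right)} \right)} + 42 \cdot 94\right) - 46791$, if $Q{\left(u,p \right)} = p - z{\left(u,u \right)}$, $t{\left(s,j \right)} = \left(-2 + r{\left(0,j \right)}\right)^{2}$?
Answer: $-43019$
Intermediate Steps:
$z{\left(Y,w \right)} = w \left(4 + Y\right)$
$r{\left(E,C \right)} = -2$ ($r{\left(E,C \right)} = 4 - 6 = -2$)
$t{\left(s,j \right)} = 16$ ($t{\left(s,j \right)} = \left(-2 - 2\right)^{2} = \left(-4\right)^{2} = 16$)
$Q{\left(u,p \right)} = p - u \left(4 + u\right)$
$\left(Q{\left(6 \cdot 2,t{\left(5,2 \right)} \right)} + 42 \cdot 94\right) - 46791 = \left(\left(16 - 6 \cdot 2 \left(4 + 6 \cdot 2\right)\right) + 42 \cdot 94\right) - 46791 = \left(\left(16 - 12 \left(4 + 12\right)\right) + 3948\right) - 46791 = \left(\left(16 - 12 \cdot 16\right) + 3948\right) - 46791 = \left(\left(16 - 192\right) + 3948\right) - 46791 = \left(-176 + 3948\right) - 46791 = 3772 - 46791 = -43019$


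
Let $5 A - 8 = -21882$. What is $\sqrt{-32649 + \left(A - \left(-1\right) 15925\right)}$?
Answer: $\frac{i \sqrt{527470}}{5} \approx 145.25 i$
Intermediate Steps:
$A = - \frac{21874}{5}$ ($A = \frac{8}{5} + \frac{1}{5} \left(-21882\right) = \frac{8}{5} - \frac{21882}{5} = - \frac{21874}{5} \approx -4374.8$)
$\sqrt{-32649 + \left(A - \left(-1\right) 15925\right)} = \sqrt{-32649 - \left(\frac{21874}{5} - 15925\right)} = \sqrt{-32649 - - \frac{57751}{5}} = \sqrt{-32649 + \left(- \frac{21874}{5} + 15925\right)} = \sqrt{-32649 + \frac{57751}{5}} = \sqrt{- \frac{105494}{5}} = \frac{i \sqrt{527470}}{5}$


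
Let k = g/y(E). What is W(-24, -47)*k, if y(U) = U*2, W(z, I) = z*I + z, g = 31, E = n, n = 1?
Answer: 17112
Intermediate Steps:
E = 1
W(z, I) = z + I*z (W(z, I) = I*z + z = z + I*z)
y(U) = 2*U
k = 31/2 (k = 31/((2*1)) = 31/2 ≈ 15.500)
W(-24, -47)*k = -24*(1 - 47)*(31/2) = -24*(-46)*(31/2) = 1104*(31/2) = 17112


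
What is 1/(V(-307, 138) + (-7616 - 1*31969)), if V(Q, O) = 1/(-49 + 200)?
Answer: -151/5977334 ≈ -2.5262e-5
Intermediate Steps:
V(Q, O) = 1/151
1/(V(-307, 138) + (-7616 - 1*31969)) = 1/(1/151 + (-7616 - 1*31969)) = 1/(1/151 + (-7616 - 31969)) = 1/(1/151 - 39585) = 1/(-5977334/151) = -151/5977334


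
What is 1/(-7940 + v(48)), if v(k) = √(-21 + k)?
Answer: -7940/63043573 - 3*√3/63043573 ≈ -0.00012603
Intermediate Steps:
1/(-7940 + v(48)) = 1/(-7940 + √(-21 + 48)) = 1/(-7940 + √27) = 1/(-7940 + 3*√3)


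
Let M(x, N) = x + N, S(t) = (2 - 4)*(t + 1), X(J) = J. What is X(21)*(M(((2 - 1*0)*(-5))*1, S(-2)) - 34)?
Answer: -882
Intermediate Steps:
S(t) = -2 - 2*t (S(t) = -2*(1 + t) = -2 - 2*t)
M(x, N) = N + x
X(21)*(M(((2 - 1*0)*(-5))*1, S(-2)) - 34) = 21*(((-2 - 2*(-2)) + ((2 - 1*0)*(-5))*1) - 34) = 21*(((-2 + 4) + ((2 + 0)*(-5))*1) - 34) = 21*((2 + (2*(-5))*1) - 34) = 21*((2 - 10*1) - 34) = 21*((2 - 10) - 34) = 21*(-8 - 34) = 21*(-42) = -882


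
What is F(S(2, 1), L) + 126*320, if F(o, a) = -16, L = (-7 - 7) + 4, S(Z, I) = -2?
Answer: 40304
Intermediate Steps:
L = -10 (L = -14 + 4 = -10)
F(S(2, 1), L) + 126*320 = -16 + 126*320 = -16 + 40320 = 40304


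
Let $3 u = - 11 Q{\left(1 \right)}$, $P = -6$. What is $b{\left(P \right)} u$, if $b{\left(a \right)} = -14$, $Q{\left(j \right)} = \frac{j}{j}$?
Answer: $\frac{154}{3} \approx 51.333$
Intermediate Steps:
$Q{\left(j \right)} = 1$
$u = - \frac{11}{3}$ ($u = \frac{\left(-11\right) 1}{3} = \frac{1}{3} \left(-11\right) = - \frac{11}{3} \approx -3.6667$)
$b{\left(P \right)} u = \left(-14\right) \left(- \frac{11}{3}\right) = \frac{154}{3}$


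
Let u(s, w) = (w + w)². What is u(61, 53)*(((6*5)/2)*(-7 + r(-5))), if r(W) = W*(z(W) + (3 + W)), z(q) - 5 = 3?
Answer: -6235980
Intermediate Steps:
z(q) = 8 (z(q) = 5 + 3 = 8)
u(s, w) = 4*w² (u(s, w) = (2*w)² = 4*w²)
r(W) = W*(11 + W) (r(W) = W*(8 + (3 + W)) = W*(11 + W))
u(61, 53)*(((6*5)/2)*(-7 + r(-5))) = (4*53²)*(((6*5)/2)*(-7 - 5*(11 - 5))) = (4*2809)*((30*(½))*(-7 - 5*6)) = 11236*(15*(-7 - 30)) = 11236*(15*(-37)) = 11236*(-555) = -6235980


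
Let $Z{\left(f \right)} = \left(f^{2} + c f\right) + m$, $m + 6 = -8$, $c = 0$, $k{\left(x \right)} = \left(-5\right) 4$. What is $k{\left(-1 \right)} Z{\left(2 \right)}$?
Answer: $200$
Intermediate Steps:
$k{\left(x \right)} = -20$
$m = -14$ ($m = -6 - 8 = -14$)
$Z{\left(f \right)} = -14 + f^{2}$ ($Z{\left(f \right)} = \left(f^{2} + 0 f\right) - 14 = \left(f^{2} + 0\right) - 14 = f^{2} - 14 = -14 + f^{2}$)
$k{\left(-1 \right)} Z{\left(2 \right)} = - 20 \left(-14 + 2^{2}\right) = - 20 \left(-14 + 4\right) = \left(-20\right) \left(-10\right) = 200$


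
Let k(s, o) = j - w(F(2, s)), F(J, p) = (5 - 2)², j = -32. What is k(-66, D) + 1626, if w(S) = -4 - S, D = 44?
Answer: 1607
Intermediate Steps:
F(J, p) = 9 (F(J, p) = 3² = 9)
k(s, o) = -19 (k(s, o) = -32 - (-4 - 1*9) = -32 - (-4 - 9) = -32 - 1*(-13) = -32 + 13 = -19)
k(-66, D) + 1626 = -19 + 1626 = 1607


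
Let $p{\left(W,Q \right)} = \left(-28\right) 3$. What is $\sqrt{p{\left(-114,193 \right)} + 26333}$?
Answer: $\sqrt{26249} \approx 162.02$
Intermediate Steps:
$p{\left(W,Q \right)} = -84$
$\sqrt{p{\left(-114,193 \right)} + 26333} = \sqrt{-84 + 26333} = \sqrt{26249}$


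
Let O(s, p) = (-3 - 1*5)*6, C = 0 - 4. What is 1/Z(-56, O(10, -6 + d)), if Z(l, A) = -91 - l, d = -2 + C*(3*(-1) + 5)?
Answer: -1/35 ≈ -0.028571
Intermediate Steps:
C = -4
d = -10 (d = -2 - 4*(3*(-1) + 5) = -2 - 4*(-3 + 5) = -2 - 4*2 = -2 - 8 = -10)
O(s, p) = -48 (O(s, p) = (-3 - 5)*6 = -8*6 = -48)
1/Z(-56, O(10, -6 + d)) = 1/(-91 - 1*(-56)) = 1/(-91 + 56) = 1/(-35) = -1/35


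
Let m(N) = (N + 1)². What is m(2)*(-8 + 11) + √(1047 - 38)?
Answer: 27 + √1009 ≈ 58.765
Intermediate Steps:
m(N) = (1 + N)²
m(2)*(-8 + 11) + √(1047 - 38) = (1 + 2)²*(-8 + 11) + √(1047 - 38) = 3²*3 + √1009 = 9*3 + √1009 = 27 + √1009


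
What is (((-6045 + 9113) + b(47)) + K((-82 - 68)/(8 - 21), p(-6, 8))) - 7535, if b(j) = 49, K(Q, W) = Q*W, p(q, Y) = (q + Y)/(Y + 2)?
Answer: -57404/13 ≈ -4415.7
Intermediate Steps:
p(q, Y) = (Y + q)/(2 + Y)
(((-6045 + 9113) + b(47)) + K((-82 - 68)/(8 - 21), p(-6, 8))) - 7535 = (((-6045 + 9113) + 49) + ((-82 - 68)/(8 - 21))*((8 - 6)/(2 + 8))) - 7535 = ((3068 + 49) + (-150/(-13))*(2/10)) - 7535 = (3117 + (-150*(-1/13))*((⅒)*2)) - 7535 = (3117 + (150/13)*(⅕)) - 7535 = (3117 + 30/13) - 7535 = 40551/13 - 7535 = -57404/13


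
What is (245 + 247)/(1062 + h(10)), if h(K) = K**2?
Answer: 246/581 ≈ 0.42341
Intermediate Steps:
(245 + 247)/(1062 + h(10)) = (245 + 247)/(1062 + 10**2) = 492/(1062 + 100) = 492/1162 = 492*(1/1162) = 246/581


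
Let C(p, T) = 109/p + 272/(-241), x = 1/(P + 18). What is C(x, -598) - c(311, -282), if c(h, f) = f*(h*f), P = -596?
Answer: -5975587078/241 ≈ -2.4795e+7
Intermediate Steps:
x = -1/578 (x = 1/(-596 + 18) = 1/(-578) = -1/578 ≈ -0.0017301)
C(p, T) = -272/241 + 109/p (C(p, T) = 109/p + 272*(-1/241) = 109/p - 272/241 = -272/241 + 109/p)
c(h, f) = h*f² (c(h, f) = f*(f*h) = h*f²)
C(x, -598) - c(311, -282) = (-272/241 + 109/(-1/578)) - 311*(-282)² = (-272/241 + 109*(-578)) - 311*79524 = (-272/241 - 63002) - 1*24731964 = -15183754/241 - 24731964 = -5975587078/241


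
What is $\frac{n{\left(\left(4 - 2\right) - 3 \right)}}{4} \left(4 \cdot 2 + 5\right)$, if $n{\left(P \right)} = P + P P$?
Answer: $0$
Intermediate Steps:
$n{\left(P \right)} = P + P^{2}$
$\frac{n{\left(\left(4 - 2\right) - 3 \right)}}{4} \left(4 \cdot 2 + 5\right) = \frac{\left(\left(4 - 2\right) - 3\right) \left(1 + \left(\left(4 - 2\right) - 3\right)\right)}{4} \left(4 \cdot 2 + 5\right) = \left(2 - 3\right) \left(1 + \left(2 - 3\right)\right) \frac{1}{4} \left(8 + 5\right) = - (1 - 1) \frac{1}{4} \cdot 13 = \left(-1\right) 0 \cdot \frac{1}{4} \cdot 13 = 0 \cdot \frac{1}{4} \cdot 13 = 0 \cdot 13 = 0$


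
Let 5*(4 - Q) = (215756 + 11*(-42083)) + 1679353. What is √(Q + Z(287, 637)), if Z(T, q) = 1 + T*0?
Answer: I*√7160855/5 ≈ 535.2*I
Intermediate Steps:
Z(T, q) = 1 (Z(T, q) = 1 + 0 = 1)
Q = -1432176/5 (Q = 4 - ((215756 + 11*(-42083)) + 1679353)/5 = 4 - ((215756 - 462913) + 1679353)/5 = 4 - (-247157 + 1679353)/5 = 4 - ⅕*1432196 = 4 - 1432196/5 = -1432176/5 ≈ -2.8644e+5)
√(Q + Z(287, 637)) = √(-1432176/5 + 1) = √(-1432171/5) = I*√7160855/5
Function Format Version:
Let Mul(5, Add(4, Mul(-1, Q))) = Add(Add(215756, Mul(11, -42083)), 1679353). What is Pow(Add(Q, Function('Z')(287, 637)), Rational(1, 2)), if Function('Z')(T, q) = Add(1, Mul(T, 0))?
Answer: Mul(Rational(1, 5), I, Pow(7160855, Rational(1, 2))) ≈ Mul(535.20, I)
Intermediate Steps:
Function('Z')(T, q) = 1 (Function('Z')(T, q) = Add(1, 0) = 1)
Q = Rational(-1432176, 5) (Q = Add(4, Mul(Rational(-1, 5), Add(Add(215756, Mul(11, -42083)), 1679353))) = Add(4, Mul(Rational(-1, 5), Add(Add(215756, -462913), 1679353))) = Add(4, Mul(Rational(-1, 5), Add(-247157, 1679353))) = Add(4, Mul(Rational(-1, 5), 1432196)) = Add(4, Rational(-1432196, 5)) = Rational(-1432176, 5) ≈ -2.8644e+5)
Pow(Add(Q, Function('Z')(287, 637)), Rational(1, 2)) = Pow(Add(Rational(-1432176, 5), 1), Rational(1, 2)) = Pow(Rational(-1432171, 5), Rational(1, 2)) = Mul(Rational(1, 5), I, Pow(7160855, Rational(1, 2)))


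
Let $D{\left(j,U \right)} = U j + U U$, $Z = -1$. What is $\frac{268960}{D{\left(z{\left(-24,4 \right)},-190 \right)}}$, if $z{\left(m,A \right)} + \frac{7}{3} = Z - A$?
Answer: $\frac{5043}{703} \approx 7.1735$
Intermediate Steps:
$z{\left(m,A \right)} = - \frac{10}{3} - A$ ($z{\left(m,A \right)} = - \frac{7}{3} - \left(1 + A\right) = - \frac{10}{3} - A$)
$D{\left(j,U \right)} = U^{2} + U j$ ($D{\left(j,U \right)} = U j + U^{2} = U^{2} + U j$)
$\frac{268960}{D{\left(z{\left(-24,4 \right)},-190 \right)}} = \frac{268960}{\left(-190\right) \left(-190 - \frac{22}{3}\right)} = \frac{268960}{\left(-190\right) \left(- \frac{592}{3}\right)} = \frac{268960}{\frac{112480}{3}} = 268960 \cdot \frac{3}{112480} = \frac{5043}{703}$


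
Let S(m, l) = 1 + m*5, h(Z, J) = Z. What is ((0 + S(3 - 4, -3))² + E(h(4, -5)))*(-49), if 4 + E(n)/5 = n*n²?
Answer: -15484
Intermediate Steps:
S(m, l) = 1 + 5*m
E(n) = -20 + 5*n³ (E(n) = -20 + 5*(n*n²) = -20 + 5*n³)
((0 + S(3 - 4, -3))² + E(h(4, -5)))*(-49) = ((0 + (1 + 5*(3 - 4)))² + (-20 + 5*4³))*(-49) = ((0 + (1 + 5*(-1)))² + (-20 + 5*64))*(-49) = ((0 + (1 - 5))² + (-20 + 320))*(-49) = ((0 - 4)² + 300)*(-49) = ((-4)² + 300)*(-49) = (16 + 300)*(-49) = 316*(-49) = -15484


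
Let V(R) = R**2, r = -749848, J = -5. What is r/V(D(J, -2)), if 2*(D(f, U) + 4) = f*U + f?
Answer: -2999392/9 ≈ -3.3327e+5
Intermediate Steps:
D(f, U) = -4 + f/2 + U*f/2 (D(f, U) = -4 + (f*U + f)/2 = -4 + (U*f + f)/2 = -4 + (f + U*f)/2 = -4 + (f/2 + U*f/2) = -4 + f/2 + U*f/2)
r/V(D(J, -2)) = -749848/(-4 + (1/2)*(-5) + (1/2)*(-2)*(-5))**2 = -749848/(-4 - 5/2 + 5)**2 = -749848/((-3/2)**2) = -749848/9/4 = -749848*4/9 = -2999392/9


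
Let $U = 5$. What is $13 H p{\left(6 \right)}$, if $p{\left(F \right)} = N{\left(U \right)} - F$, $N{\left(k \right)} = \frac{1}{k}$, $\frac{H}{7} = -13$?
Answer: $\frac{34307}{5} \approx 6861.4$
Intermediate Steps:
$H = -91$ ($H = 7 \left(-13\right) = -91$)
$p{\left(F \right)} = \frac{1}{5} - F$
$13 H p{\left(6 \right)} = 13 \left(-91\right) \left(\frac{1}{5} - 6\right) = - 1183 \left(\frac{1}{5} - 6\right) = \left(-1183\right) \left(- \frac{29}{5}\right) = \frac{34307}{5}$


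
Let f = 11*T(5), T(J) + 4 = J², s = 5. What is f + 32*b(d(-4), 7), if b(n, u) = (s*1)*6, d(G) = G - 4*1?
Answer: 1191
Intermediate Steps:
T(J) = -4 + J²
d(G) = -4 + G (d(G) = G - 4 = -4 + G)
b(n, u) = 30 (b(n, u) = (5*1)*6 = 5*6 = 30)
f = 231 (f = 11*(-4 + 5²) = 11*(-4 + 25) = 11*21 = 231)
f + 32*b(d(-4), 7) = 231 + 32*30 = 231 + 960 = 1191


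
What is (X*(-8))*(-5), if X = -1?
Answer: -40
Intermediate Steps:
(X*(-8))*(-5) = -1*(-8)*(-5) = 8*(-5) = -40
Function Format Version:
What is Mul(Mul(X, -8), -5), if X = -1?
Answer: -40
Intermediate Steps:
Mul(Mul(X, -8), -5) = Mul(Mul(-1, -8), -5) = Mul(8, -5) = -40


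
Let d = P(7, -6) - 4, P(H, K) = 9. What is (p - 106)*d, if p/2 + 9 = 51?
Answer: -110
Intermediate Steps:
p = 84 (p = -18 + 2*51 = -18 + 102 = 84)
d = 5 (d = 9 - 4 = 5)
(p - 106)*d = (84 - 106)*5 = -22*5 = -110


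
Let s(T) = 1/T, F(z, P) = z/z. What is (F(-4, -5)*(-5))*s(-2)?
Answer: 5/2 ≈ 2.5000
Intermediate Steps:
F(z, P) = 1
(F(-4, -5)*(-5))*s(-2) = (1*(-5))/(-2) = -5*(-½) = 5/2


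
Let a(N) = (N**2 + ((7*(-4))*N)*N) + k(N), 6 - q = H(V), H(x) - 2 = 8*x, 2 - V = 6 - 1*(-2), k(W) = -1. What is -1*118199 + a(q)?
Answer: -191208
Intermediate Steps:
V = -6 (V = 2 - (6 - 1*(-2)) = 2 - (6 + 2) = 2 - 1*8 = 2 - 8 = -6)
H(x) = 2 + 8*x
q = 52 (q = 6 - (2 + 8*(-6)) = 6 - (2 - 48) = 6 - 1*(-46) = 6 + 46 = 52)
a(N) = -1 - 27*N**2 (a(N) = (N**2 + ((7*(-4))*N)*N) - 1 = (N**2 + (-28*N)*N) - 1 = (N**2 - 28*N**2) - 1 = -27*N**2 - 1 = -1 - 27*N**2)
-1*118199 + a(q) = -1*118199 + (-1 - 27*52**2) = -118199 + (-1 - 27*2704) = -118199 + (-1 - 73008) = -118199 - 73009 = -191208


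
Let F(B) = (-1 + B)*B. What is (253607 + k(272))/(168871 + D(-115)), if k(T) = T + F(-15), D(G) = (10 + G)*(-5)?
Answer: 254119/169396 ≈ 1.5001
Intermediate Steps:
F(B) = B*(-1 + B)
D(G) = -50 - 5*G
k(T) = 240 + T (k(T) = T - 15*(-1 - 15) = T - 15*(-16) = T + 240 = 240 + T)
(253607 + k(272))/(168871 + D(-115)) = (253607 + (240 + 272))/(168871 + (-50 - 5*(-115))) = (253607 + 512)/(168871 + (-50 + 575)) = 254119/(168871 + 525) = 254119/169396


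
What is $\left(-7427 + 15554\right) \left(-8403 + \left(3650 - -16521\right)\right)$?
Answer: $95638536$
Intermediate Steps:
$\left(-7427 + 15554\right) \left(-8403 + \left(3650 - -16521\right)\right) = 8127 \left(-8403 + \left(3650 + 16521\right)\right) = 8127 \left(-8403 + 20171\right) = 8127 \cdot 11768 = 95638536$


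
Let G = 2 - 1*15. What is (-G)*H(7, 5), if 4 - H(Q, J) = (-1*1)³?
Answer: 65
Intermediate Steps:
H(Q, J) = 5 (H(Q, J) = 4 - (-1*1)³ = 4 - 1*(-1)³ = 4 - 1*(-1) = 4 + 1 = 5)
G = -13 (G = 2 - 15 = -13)
(-G)*H(7, 5) = -1*(-13)*5 = 13*5 = 65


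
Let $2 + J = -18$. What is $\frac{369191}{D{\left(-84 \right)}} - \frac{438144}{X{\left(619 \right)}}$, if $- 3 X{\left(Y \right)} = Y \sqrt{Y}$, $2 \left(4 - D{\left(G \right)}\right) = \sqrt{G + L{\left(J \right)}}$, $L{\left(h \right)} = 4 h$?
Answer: $\frac{1476764}{57} + \frac{1314432 \sqrt{619}}{383161} + \frac{369191 i \sqrt{41}}{57} \approx 25994.0 + 41473.0 i$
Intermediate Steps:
$J = -20$ ($J = -2 - 18 = -20$)
$D{\left(G \right)} = 4 - \frac{\sqrt{-80 + G}}{2}$ ($D{\left(G \right)} = 4 - \frac{\sqrt{G + 4 \left(-20\right)}}{2} = 4 - \frac{\sqrt{G - 80}}{2} = 4 - \frac{\sqrt{-80 + G}}{2}$)
$X{\left(Y \right)} = - \frac{Y^{\frac{3}{2}}}{3}$ ($X{\left(Y \right)} = - \frac{Y \sqrt{Y}}{3} = - \frac{Y^{\frac{3}{2}}}{3}$)
$\frac{369191}{D{\left(-84 \right)}} - \frac{438144}{X{\left(619 \right)}} = \frac{369191}{4 - \frac{\sqrt{-80 - 84}}{2}} - \frac{438144}{\left(- \frac{1}{3}\right) 619^{\frac{3}{2}}} = \frac{369191}{4 - \frac{\sqrt{-164}}{2}} - \frac{438144}{\left(- \frac{1}{3}\right) 619 \sqrt{619}} = \frac{369191}{4 - \frac{2 i \sqrt{41}}{2}} - \frac{438144}{\left(- \frac{619}{3}\right) \sqrt{619}} = \frac{369191}{4 - i \sqrt{41}} - 438144 \left(- \frac{3 \sqrt{619}}{383161}\right) = \frac{369191}{4 - i \sqrt{41}} + \frac{1314432 \sqrt{619}}{383161}$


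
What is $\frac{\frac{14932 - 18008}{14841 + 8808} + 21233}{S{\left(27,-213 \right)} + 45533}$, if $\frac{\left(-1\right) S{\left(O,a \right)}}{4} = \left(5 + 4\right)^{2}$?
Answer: $\frac{502136141}{1069147641} \approx 0.46966$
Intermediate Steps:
$S{\left(O,a \right)} = -324$ ($S{\left(O,a \right)} = - 4 \left(5 + 4\right)^{2} = - 4 \cdot 9^{2} = \left(-4\right) 81 = -324$)
$\frac{\frac{14932 - 18008}{14841 + 8808} + 21233}{S{\left(27,-213 \right)} + 45533} = \frac{\frac{14932 - 18008}{14841 + 8808} + 21233}{-324 + 45533} = \frac{- \frac{3076}{23649} + 21233}{45209} = \left(\left(-3076\right) \frac{1}{23649} + 21233\right) \frac{1}{45209} = \left(- \frac{3076}{23649} + 21233\right) \frac{1}{45209} = \frac{502136141}{23649} \cdot \frac{1}{45209} = \frac{502136141}{1069147641}$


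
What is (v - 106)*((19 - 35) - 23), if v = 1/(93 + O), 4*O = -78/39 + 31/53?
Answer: 27062542/6547 ≈ 4133.6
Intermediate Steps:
O = -75/212 (O = (-78/39 + 31/53)/4 = (-78*1/39 + 31*(1/53))/4 = (-2 + 31/53)/4 = (¼)*(-75/53) = -75/212 ≈ -0.35377)
v = 212/19641 (v = 1/(93 - 75/212) = 1/(19641/212) = 212/19641 ≈ 0.010794)
(v - 106)*((19 - 35) - 23) = (212/19641 - 106)*((19 - 35) - 23) = -2081734*(-16 - 23)/19641 = -2081734/19641*(-39) = 27062542/6547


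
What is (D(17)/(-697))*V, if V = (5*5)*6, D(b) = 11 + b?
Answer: -4200/697 ≈ -6.0258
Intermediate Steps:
V = 150 (V = 25*6 = 150)
(D(17)/(-697))*V = ((11 + 17)/(-697))*150 = (28*(-1/697))*150 = -28/697*150 = -4200/697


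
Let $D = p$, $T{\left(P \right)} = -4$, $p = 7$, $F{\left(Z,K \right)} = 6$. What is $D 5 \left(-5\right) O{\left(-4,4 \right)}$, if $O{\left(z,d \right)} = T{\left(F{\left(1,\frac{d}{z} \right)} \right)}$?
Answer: $700$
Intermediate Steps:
$O{\left(z,d \right)} = -4$
$D = 7$
$D 5 \left(-5\right) O{\left(-4,4 \right)} = 7 \cdot 5 \left(-5\right) \left(-4\right) = 7 \left(-25\right) \left(-4\right) = \left(-175\right) \left(-4\right) = 700$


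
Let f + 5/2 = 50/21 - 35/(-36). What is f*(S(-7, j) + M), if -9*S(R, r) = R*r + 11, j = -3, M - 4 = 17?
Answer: 33755/2268 ≈ 14.883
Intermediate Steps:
M = 21 (M = 4 + 17 = 21)
f = 215/252 (f = -5/2 + (50/21 - 35/(-36)) = -5/2 + (50*(1/21) - 35*(-1/36)) = -5/2 + (50/21 + 35/36) = -5/2 + 845/252 = 215/252 ≈ 0.85317)
S(R, r) = -11/9 - R*r/9 (S(R, r) = -(R*r + 11)/9 = -(11 + R*r)/9 = -11/9 - R*r/9)
f*(S(-7, j) + M) = 215*((-11/9 - ⅑*(-7)*(-3)) + 21)/252 = 215*((-11/9 - 7/3) + 21)/252 = 215*(-32/9 + 21)/252 = (215/252)*(157/9) = 33755/2268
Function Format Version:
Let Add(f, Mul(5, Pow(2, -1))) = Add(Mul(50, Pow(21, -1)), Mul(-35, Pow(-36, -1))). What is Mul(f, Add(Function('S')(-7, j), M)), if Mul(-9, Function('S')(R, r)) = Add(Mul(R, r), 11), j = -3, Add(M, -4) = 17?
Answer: Rational(33755, 2268) ≈ 14.883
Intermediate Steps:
M = 21 (M = Add(4, 17) = 21)
f = Rational(215, 252) (f = Add(Rational(-5, 2), Add(Mul(50, Pow(21, -1)), Mul(-35, Pow(-36, -1)))) = Add(Rational(-5, 2), Add(Mul(50, Rational(1, 21)), Mul(-35, Rational(-1, 36)))) = Add(Rational(-5, 2), Add(Rational(50, 21), Rational(35, 36))) = Add(Rational(-5, 2), Rational(845, 252)) = Rational(215, 252) ≈ 0.85317)
Function('S')(R, r) = Add(Rational(-11, 9), Mul(Rational(-1, 9), R, r)) (Function('S')(R, r) = Mul(Rational(-1, 9), Add(Mul(R, r), 11)) = Mul(Rational(-1, 9), Add(11, Mul(R, r))) = Add(Rational(-11, 9), Mul(Rational(-1, 9), R, r)))
Mul(f, Add(Function('S')(-7, j), M)) = Mul(Rational(215, 252), Add(Add(Rational(-11, 9), Mul(Rational(-1, 9), -7, -3)), 21)) = Mul(Rational(215, 252), Add(Add(Rational(-11, 9), Rational(-7, 3)), 21)) = Mul(Rational(215, 252), Add(Rational(-32, 9), 21)) = Mul(Rational(215, 252), Rational(157, 9)) = Rational(33755, 2268)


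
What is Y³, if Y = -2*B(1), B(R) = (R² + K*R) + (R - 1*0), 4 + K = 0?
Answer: 64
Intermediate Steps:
K = -4 (K = -4 + 0 = -4)
B(R) = R² - 3*R (B(R) = (R² - 4*R) + (R - 1*0) = (R² - 4*R) + (R + 0) = (R² - 4*R) + R = R² - 3*R)
Y = 4 (Y = -2*(-3 + 1) = -2*(-2) = 4)
Y³ = 4³ = 64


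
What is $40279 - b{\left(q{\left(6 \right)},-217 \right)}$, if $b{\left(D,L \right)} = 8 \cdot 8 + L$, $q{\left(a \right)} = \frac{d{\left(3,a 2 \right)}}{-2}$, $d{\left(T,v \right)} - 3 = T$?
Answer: $40432$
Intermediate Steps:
$d{\left(T,v \right)} = 3 + T$
$q{\left(a \right)} = -3$ ($q{\left(a \right)} = \frac{3 + 3}{-2} = 6 \left(- \frac{1}{2}\right) = -3$)
$b{\left(D,L \right)} = 64 + L$
$40279 - b{\left(q{\left(6 \right)},-217 \right)} = 40279 - \left(64 - 217\right) = 40279 - -153 = 40279 + 153 = 40432$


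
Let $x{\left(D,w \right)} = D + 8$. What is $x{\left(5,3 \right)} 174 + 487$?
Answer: $2749$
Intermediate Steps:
$x{\left(D,w \right)} = 8 + D$
$x{\left(5,3 \right)} 174 + 487 = \left(8 + 5\right) 174 + 487 = 13 \cdot 174 + 487 = 2262 + 487 = 2749$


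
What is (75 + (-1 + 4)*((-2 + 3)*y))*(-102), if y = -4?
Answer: -6426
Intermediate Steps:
(75 + (-1 + 4)*((-2 + 3)*y))*(-102) = (75 + (-1 + 4)*((-2 + 3)*(-4)))*(-102) = (75 + 3*(1*(-4)))*(-102) = (75 + 3*(-4))*(-102) = (75 - 12)*(-102) = 63*(-102) = -6426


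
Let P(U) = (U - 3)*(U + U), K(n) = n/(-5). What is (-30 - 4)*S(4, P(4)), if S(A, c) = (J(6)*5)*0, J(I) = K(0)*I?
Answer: 0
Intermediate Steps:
K(n) = -n/5 (K(n) = n*(-⅕) = -n/5)
J(I) = 0 (J(I) = (-⅕*0)*I = 0*I = 0)
P(U) = 2*U*(-3 + U) (P(U) = (-3 + U)*(2*U) = 2*U*(-3 + U))
S(A, c) = 0 (S(A, c) = (0*5)*0 = 0*0 = 0)
(-30 - 4)*S(4, P(4)) = (-30 - 4)*0 = -34*0 = 0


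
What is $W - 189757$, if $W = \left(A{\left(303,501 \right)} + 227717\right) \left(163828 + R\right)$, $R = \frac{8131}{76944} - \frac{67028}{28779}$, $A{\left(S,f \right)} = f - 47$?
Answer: $\frac{9197047426181159107}{246041264} \approx 3.738 \cdot 10^{10}$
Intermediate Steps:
$A{\left(S,f \right)} = -47 + f$
$R = - \frac{547044487}{246041264}$ ($R = 8131 \cdot \frac{1}{76944} - \frac{67028}{28779} = \frac{8131}{76944} - \frac{67028}{28779} = - \frac{547044487}{246041264} \approx -2.2234$)
$W = \frac{9197094114233291955}{246041264}$ ($W = \left(\left(-47 + 501\right) + 227717\right) \left(163828 - \frac{547044487}{246041264}\right) = \left(454 + 227717\right) \frac{40307901154105}{246041264} = 228171 \cdot \frac{40307901154105}{246041264} = \frac{9197094114233291955}{246041264} \approx 3.738 \cdot 10^{10}$)
$W - 189757 = \frac{9197094114233291955}{246041264} - 189757 = \frac{9197047426181159107}{246041264}$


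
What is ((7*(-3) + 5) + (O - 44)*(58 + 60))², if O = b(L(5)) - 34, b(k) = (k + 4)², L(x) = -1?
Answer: 66552964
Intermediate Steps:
b(k) = (4 + k)²
O = -25 (O = (4 - 1)² - 34 = 3² - 34 = 9 - 34 = -25)
((7*(-3) + 5) + (O - 44)*(58 + 60))² = ((7*(-3) + 5) + (-25 - 44)*(58 + 60))² = ((-21 + 5) - 69*118)² = (-16 - 8142)² = (-8158)² = 66552964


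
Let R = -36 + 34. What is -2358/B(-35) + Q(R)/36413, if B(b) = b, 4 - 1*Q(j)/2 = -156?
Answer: 85873054/1274455 ≈ 67.380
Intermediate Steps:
R = -2
Q(j) = 320 (Q(j) = 8 - 2*(-156) = 8 + 312 = 320)
-2358/B(-35) + Q(R)/36413 = -2358/(-35) + 320/36413 = -2358*(-1/35) + 320*(1/36413) = 2358/35 + 320/36413 = 85873054/1274455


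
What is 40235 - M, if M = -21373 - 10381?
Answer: 71989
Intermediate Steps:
M = -31754
40235 - M = 40235 - 1*(-31754) = 40235 + 31754 = 71989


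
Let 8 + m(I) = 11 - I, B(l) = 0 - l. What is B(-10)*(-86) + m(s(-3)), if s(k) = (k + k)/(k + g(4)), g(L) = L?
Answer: -851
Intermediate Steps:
B(l) = -l
s(k) = 2*k/(4 + k) (s(k) = (k + k)/(k + 4) = (2*k)/(4 + k) = 2*k/(4 + k))
m(I) = 3 - I (m(I) = -8 + (11 - I) = 3 - I)
B(-10)*(-86) + m(s(-3)) = -1*(-10)*(-86) + (3 - 2*(-3)/(4 - 3)) = 10*(-86) + (3 - 2*(-3)/1) = -860 + (3 - 2*(-3)) = -860 + (3 - 1*(-6)) = -860 + (3 + 6) = -860 + 9 = -851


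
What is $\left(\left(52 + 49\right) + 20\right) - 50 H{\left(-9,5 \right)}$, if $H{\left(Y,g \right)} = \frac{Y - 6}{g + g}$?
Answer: $196$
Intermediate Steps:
$H{\left(Y,g \right)} = \frac{-6 + Y}{2 g}$
$\left(\left(52 + 49\right) + 20\right) - 50 H{\left(-9,5 \right)} = \left(\left(52 + 49\right) + 20\right) - 50 \frac{-6 - 9}{2 \cdot 5} = \left(101 + 20\right) - 50 \cdot \frac{1}{2} \cdot \frac{1}{5} \left(-15\right) = 121 - -75 = 121 + 75 = 196$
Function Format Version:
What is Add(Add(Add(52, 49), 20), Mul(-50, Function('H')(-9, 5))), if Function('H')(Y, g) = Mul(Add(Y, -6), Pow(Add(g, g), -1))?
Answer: 196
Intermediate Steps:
Function('H')(Y, g) = Mul(Rational(1, 2), Pow(g, -1), Add(-6, Y)) (Function('H')(Y, g) = Mul(Add(-6, Y), Pow(Mul(2, g), -1)) = Mul(Add(-6, Y), Mul(Rational(1, 2), Pow(g, -1))) = Mul(Rational(1, 2), Pow(g, -1), Add(-6, Y)))
Add(Add(Add(52, 49), 20), Mul(-50, Function('H')(-9, 5))) = Add(Add(Add(52, 49), 20), Mul(-50, Mul(Rational(1, 2), Pow(5, -1), Add(-6, -9)))) = Add(Add(101, 20), Mul(-50, Mul(Rational(1, 2), Rational(1, 5), -15))) = Add(121, Mul(-50, Rational(-3, 2))) = Add(121, 75) = 196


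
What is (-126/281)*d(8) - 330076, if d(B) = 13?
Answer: -92752994/281 ≈ -3.3008e+5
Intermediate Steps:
(-126/281)*d(8) - 330076 = -126/281*13 - 330076 = -1638/281 - 330076 = -92752994/281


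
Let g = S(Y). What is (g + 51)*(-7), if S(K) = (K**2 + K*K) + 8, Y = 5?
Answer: -763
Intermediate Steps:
S(K) = 8 + 2*K**2 (S(K) = (K**2 + K**2) + 8 = 2*K**2 + 8 = 8 + 2*K**2)
g = 58 (g = 8 + 2*5**2 = 8 + 2*25 = 8 + 50 = 58)
(g + 51)*(-7) = (58 + 51)*(-7) = 109*(-7) = -763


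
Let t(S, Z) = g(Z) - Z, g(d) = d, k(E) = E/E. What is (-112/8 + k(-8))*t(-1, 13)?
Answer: 0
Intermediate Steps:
k(E) = 1
t(S, Z) = 0 (t(S, Z) = Z - Z = 0)
(-112/8 + k(-8))*t(-1, 13) = (-112/8 + 1)*0 = (-112*1/8 + 1)*0 = (-14 + 1)*0 = -13*0 = 0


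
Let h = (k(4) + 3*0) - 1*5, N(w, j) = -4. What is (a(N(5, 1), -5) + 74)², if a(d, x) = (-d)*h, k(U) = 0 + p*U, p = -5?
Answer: 676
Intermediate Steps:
k(U) = -5*U (k(U) = 0 - 5*U = -5*U)
h = -25 (h = (-5*4 + 3*0) - 1*5 = (-20 + 0) - 5 = -20 - 5 = -25)
a(d, x) = 25*d (a(d, x) = -d*(-25) = 25*d)
(a(N(5, 1), -5) + 74)² = (25*(-4) + 74)² = (-100 + 74)² = (-26)² = 676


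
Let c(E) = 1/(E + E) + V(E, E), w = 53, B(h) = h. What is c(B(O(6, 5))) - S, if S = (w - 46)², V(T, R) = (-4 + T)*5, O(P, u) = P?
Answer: -467/12 ≈ -38.917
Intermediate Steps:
V(T, R) = -20 + 5*T
S = 49 (S = (53 - 46)² = 7² = 49)
c(E) = -20 + 1/(2*E) + 5*E (c(E) = 1/(E + E) + (-20 + 5*E) = 1/(2*E) + (-20 + 5*E) = -20 + 1/(2*E) + 5*E)
c(B(O(6, 5))) - S = (-20 + (½)/6 + 5*6) - 1*49 = (-20 + (½)*(⅙) + 30) - 49 = (-20 + 1/12 + 30) - 49 = 121/12 - 49 = -467/12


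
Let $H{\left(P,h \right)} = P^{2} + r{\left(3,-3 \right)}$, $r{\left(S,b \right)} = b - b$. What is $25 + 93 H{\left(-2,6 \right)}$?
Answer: $397$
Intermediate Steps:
$r{\left(S,b \right)} = 0$
$H{\left(P,h \right)} = P^{2}$ ($H{\left(P,h \right)} = P^{2} + 0 = P^{2}$)
$25 + 93 H{\left(-2,6 \right)} = 25 + 93 \left(-2\right)^{2} = 25 + 93 \cdot 4 = 25 + 372 = 397$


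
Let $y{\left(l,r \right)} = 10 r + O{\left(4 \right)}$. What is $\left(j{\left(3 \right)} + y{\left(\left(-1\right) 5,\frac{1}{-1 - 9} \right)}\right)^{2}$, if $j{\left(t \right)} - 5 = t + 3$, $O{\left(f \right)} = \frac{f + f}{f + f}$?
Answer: $121$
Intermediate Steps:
$O{\left(f \right)} = 1$ ($O{\left(f \right)} = \frac{2 f}{2 f} = 2 f \frac{1}{2 f} = 1$)
$j{\left(t \right)} = 8 + t$ ($j{\left(t \right)} = 5 + \left(t + 3\right) = 5 + \left(3 + t\right) = 8 + t$)
$y{\left(l,r \right)} = 1 + 10 r$ ($y{\left(l,r \right)} = 10 r + 1 = 1 + 10 r$)
$\left(j{\left(3 \right)} + y{\left(\left(-1\right) 5,\frac{1}{-1 - 9} \right)}\right)^{2} = \left(\left(8 + 3\right) + \left(1 + \frac{10}{-1 - 9}\right)\right)^{2} = \left(11 + \left(1 + \frac{10}{-10}\right)\right)^{2} = \left(11 + \left(1 + 10 \left(- \frac{1}{10}\right)\right)\right)^{2} = \left(11 + \left(1 - 1\right)\right)^{2} = \left(11 + 0\right)^{2} = 11^{2} = 121$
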